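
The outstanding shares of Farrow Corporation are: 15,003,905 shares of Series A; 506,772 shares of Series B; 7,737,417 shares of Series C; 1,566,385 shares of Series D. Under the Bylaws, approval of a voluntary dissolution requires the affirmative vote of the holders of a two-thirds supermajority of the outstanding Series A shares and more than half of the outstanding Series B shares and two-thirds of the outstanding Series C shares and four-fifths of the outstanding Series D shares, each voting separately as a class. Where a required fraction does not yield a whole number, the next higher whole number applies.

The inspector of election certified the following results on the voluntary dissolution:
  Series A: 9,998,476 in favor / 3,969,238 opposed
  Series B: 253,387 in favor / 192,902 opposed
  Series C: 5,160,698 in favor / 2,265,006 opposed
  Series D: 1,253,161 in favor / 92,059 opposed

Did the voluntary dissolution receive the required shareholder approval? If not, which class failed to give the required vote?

Series A: 2/3 of 15003905 = 10002603.33, rounded up to 10002604; 10,002,604 required, 9,998,476 in favor — not approved.
Series B: a majority of 506772 is 253387; 253,387 required, 253,387 in favor — approved.
Series C: 2/3 of 7737417 = 5158278; 5,158,278 required, 5,160,698 in favor — approved.
Series D: 4/5 of 1566385 = 1253108; 1,253,108 required, 1,253,161 in favor — approved.

Not approved — the Series A shares did not give the required vote.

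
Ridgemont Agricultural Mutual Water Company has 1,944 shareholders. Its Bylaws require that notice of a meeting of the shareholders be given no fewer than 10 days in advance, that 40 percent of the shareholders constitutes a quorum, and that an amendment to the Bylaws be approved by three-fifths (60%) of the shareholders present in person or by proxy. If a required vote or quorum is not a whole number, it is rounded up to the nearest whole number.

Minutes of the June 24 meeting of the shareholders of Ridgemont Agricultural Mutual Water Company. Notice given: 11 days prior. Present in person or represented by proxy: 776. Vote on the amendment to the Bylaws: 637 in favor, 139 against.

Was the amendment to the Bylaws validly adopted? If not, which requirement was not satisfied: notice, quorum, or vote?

Notice: 11 days given; 10 required. Satisfied.
Quorum: 40% of 1,944 = 777.60, rounded up to 778; 776 present. Not satisfied.
Vote: requires three-fifths of those present (776); 3/5 of 776 = 465.60, rounded up to 466, so 466 needed; 637 in favor. Satisfied.

Invalid — quorum requirement not satisfied.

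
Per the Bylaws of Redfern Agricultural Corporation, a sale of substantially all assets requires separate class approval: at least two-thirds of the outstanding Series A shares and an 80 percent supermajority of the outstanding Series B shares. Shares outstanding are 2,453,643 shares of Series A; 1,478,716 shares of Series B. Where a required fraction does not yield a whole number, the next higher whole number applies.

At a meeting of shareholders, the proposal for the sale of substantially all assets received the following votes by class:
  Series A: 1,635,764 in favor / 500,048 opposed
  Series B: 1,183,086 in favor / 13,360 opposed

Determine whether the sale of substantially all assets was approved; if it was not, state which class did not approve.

Approved — every class gave the required vote.

Series A: 2/3 of 2453643 = 1635762; 1,635,762 required, 1,635,764 in favor — approved.
Series B: 4/5 of 1478716 = 1182972.80, rounded up to 1182973; 1,182,973 required, 1,183,086 in favor — approved.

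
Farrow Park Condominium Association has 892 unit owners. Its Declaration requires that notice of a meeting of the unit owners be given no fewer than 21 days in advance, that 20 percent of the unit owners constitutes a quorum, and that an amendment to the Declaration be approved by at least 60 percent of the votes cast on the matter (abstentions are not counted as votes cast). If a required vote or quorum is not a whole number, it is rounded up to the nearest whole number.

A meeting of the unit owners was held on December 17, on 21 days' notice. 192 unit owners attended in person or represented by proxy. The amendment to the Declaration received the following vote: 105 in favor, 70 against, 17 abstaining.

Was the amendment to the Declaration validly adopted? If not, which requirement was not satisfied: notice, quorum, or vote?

Notice: 21 days given; 21 required. Satisfied.
Quorum: 20% of 892 = 178.40, rounded up to 179; 192 present. Satisfied.
Vote: requires three-fifths of the votes cast (192 − 17 abstaining = 175); 3/5 of 175 = 105, so 105 needed; 105 in favor. Satisfied.

Valid — all requirements satisfied.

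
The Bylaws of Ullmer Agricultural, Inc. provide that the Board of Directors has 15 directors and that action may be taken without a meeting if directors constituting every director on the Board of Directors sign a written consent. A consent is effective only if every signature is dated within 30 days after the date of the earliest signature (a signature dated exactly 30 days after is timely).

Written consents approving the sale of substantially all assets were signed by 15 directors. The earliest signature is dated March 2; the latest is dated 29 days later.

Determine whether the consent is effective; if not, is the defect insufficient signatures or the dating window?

Signatures required: all of 15 — unanimous means all 15, so 15 needed; 15 signed. Sufficient.
Dating window: the latest signature is 29 days after the earliest; the limit is 30 days. Within the window.

Effective — both the signature and dating-window requirements are satisfied.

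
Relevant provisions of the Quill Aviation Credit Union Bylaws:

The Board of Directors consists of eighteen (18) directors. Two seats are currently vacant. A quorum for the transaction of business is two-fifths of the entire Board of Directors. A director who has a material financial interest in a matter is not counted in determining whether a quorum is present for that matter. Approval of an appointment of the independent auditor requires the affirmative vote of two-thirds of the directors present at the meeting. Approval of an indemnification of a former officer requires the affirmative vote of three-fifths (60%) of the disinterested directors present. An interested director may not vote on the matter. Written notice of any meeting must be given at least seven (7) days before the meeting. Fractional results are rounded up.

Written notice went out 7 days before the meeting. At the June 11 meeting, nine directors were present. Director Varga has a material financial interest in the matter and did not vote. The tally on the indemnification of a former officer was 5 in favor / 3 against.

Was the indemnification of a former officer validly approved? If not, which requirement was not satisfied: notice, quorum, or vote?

Notice: 7 days given; 7 required (7 ≥ 7). Satisfied.
Quorum: 9 present, but the 1 interested director does not count, leaving 8. Quorum is 8. Satisfied.
Vote: the indemnification of a former officer requires three-fifths of the disinterested directors present (9 − 1 = 8). 3/5 of 8 = 4.80, rounded up to 5, so 5 affirmative votes are needed; 5 voted in favor. Satisfied.

Valid — all requirements satisfied.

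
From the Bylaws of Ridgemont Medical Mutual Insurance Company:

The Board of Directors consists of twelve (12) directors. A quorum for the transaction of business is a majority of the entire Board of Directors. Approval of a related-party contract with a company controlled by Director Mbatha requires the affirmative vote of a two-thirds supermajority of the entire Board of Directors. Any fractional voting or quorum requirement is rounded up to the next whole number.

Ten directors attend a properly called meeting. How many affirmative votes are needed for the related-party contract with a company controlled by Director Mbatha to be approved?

The related-party contract with a company controlled by Director Mbatha requires two-thirds of the entire Board of Directors (12).
2/3 of 12 = 8.

8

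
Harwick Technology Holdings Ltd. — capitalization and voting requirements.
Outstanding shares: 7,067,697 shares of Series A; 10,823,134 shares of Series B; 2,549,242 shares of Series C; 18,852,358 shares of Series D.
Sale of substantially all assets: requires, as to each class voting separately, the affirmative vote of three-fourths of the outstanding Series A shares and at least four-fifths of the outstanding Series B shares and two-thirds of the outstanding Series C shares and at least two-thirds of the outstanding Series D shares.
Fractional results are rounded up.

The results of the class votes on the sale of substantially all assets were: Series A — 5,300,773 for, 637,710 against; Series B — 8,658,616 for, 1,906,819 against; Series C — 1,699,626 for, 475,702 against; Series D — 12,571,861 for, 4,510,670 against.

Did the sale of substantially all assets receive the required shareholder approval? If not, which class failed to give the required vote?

Approved — every class gave the required vote.

Series A: 3/4 of 7067697 = 5300772.75, rounded up to 5300773; 5,300,773 required, 5,300,773 in favor — approved.
Series B: 4/5 of 10823134 = 8658507.20, rounded up to 8658508; 8,658,508 required, 8,658,616 in favor — approved.
Series C: 2/3 of 2549242 = 1699494.67, rounded up to 1699495; 1,699,495 required, 1,699,626 in favor — approved.
Series D: 2/3 of 18852358 = 12568238.67, rounded up to 12568239; 12,568,239 required, 12,571,861 in favor — approved.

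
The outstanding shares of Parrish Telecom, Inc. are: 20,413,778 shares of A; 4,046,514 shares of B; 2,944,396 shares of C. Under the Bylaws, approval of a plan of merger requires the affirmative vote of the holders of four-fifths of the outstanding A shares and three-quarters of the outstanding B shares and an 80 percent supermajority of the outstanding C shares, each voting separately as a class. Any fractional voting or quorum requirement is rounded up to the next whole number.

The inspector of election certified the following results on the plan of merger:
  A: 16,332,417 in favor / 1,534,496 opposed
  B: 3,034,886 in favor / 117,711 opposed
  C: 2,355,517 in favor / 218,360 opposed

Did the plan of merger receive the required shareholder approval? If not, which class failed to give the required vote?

A: 4/5 of 20413778 = 16331022.40, rounded up to 16331023; 16,331,023 required, 16,332,417 in favor — approved.
B: 3/4 of 4046514 = 3034885.50, rounded up to 3034886; 3,034,886 required, 3,034,886 in favor — approved.
C: 4/5 of 2944396 = 2355516.80, rounded up to 2355517; 2,355,517 required, 2,355,517 in favor — approved.

Approved — every class gave the required vote.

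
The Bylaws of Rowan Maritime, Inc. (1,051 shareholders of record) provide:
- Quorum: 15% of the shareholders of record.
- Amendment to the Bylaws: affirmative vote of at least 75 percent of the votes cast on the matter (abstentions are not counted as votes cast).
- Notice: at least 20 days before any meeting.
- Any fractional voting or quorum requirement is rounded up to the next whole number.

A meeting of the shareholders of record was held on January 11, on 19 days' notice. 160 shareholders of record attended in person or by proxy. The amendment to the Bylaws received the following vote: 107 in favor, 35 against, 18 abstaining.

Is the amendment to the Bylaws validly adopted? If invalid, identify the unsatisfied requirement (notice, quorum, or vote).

Notice: 19 days given; 20 required. Not satisfied.
Quorum: 15% of 1,051 = 157.65, rounded up to 158; 160 present. Satisfied.
Vote: requires three-fourths of the votes cast (160 − 18 abstaining = 142); 3/4 of 142 = 106.50, rounded up to 107, so 107 needed; 107 in favor. Satisfied.

Invalid — notice requirement not satisfied.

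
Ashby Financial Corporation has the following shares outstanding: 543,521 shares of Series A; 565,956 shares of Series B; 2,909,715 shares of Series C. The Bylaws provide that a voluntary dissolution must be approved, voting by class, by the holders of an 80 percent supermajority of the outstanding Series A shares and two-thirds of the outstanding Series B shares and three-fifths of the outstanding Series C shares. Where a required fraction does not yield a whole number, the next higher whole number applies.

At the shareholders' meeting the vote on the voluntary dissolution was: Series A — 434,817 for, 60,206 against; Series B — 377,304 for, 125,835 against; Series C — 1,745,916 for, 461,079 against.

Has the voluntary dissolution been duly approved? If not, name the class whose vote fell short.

Series A: 4/5 of 543521 = 434816.80, rounded up to 434817; 434,817 required, 434,817 in favor — approved.
Series B: 2/3 of 565956 = 377304; 377,304 required, 377,304 in favor — approved.
Series C: 3/5 of 2909715 = 1745829; 1,745,829 required, 1,745,916 in favor — approved.

Approved — every class gave the required vote.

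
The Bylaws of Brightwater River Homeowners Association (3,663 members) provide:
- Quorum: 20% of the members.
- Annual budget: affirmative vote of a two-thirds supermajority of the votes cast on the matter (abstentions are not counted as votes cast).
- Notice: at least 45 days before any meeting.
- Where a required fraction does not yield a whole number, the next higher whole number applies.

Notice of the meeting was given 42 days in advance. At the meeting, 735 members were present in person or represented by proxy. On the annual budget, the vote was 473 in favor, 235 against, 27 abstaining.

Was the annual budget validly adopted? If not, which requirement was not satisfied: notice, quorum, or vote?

Invalid — notice requirement not satisfied.

Notice: 42 days given; 45 required. Not satisfied.
Quorum: 20% of 3,663 = 732.60, rounded up to 733; 735 present. Satisfied.
Vote: requires two-thirds of the votes cast (735 − 27 abstaining = 708); 2/3 of 708 = 472, so 472 needed; 473 in favor. Satisfied.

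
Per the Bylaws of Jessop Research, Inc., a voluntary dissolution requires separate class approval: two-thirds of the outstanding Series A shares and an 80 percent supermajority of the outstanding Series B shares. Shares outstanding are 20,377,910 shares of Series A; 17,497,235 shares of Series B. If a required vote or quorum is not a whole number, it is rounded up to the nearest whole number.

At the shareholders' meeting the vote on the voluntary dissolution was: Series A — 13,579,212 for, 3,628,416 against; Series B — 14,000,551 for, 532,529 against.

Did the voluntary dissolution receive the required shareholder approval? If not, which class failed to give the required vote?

Not approved — the Series A shares did not give the required vote.

Series A: 2/3 of 20377910 = 13585273.33, rounded up to 13585274; 13,585,274 required, 13,579,212 in favor — not approved.
Series B: 4/5 of 17497235 = 13997788; 13,997,788 required, 14,000,551 in favor — approved.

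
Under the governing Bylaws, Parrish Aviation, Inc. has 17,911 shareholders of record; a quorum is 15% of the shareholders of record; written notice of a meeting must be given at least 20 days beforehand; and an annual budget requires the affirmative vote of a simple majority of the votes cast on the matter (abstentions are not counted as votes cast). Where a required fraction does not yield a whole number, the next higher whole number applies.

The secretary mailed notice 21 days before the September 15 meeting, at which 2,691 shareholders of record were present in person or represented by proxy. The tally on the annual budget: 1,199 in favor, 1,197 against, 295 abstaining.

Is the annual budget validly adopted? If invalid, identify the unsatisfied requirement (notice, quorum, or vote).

Notice: 21 days given; 20 required. Satisfied.
Quorum: 15% of 17,911 = 2,686.65, rounded up to 2,687; 2,691 present. Satisfied.
Vote: requires a majority of the votes cast (2,691 − 295 abstaining = 2,396); a majority of 2396 is 1199, so 1,199 needed; 1,199 in favor. Satisfied.

Valid — all requirements satisfied.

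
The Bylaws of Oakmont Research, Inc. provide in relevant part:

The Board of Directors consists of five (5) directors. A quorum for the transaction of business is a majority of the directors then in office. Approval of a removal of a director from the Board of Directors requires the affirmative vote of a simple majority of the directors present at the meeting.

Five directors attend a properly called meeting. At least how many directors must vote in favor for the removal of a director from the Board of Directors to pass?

The removal of a director from the Board of Directors requires a majority of the directors present (5).
A majority of 5 is 3.

3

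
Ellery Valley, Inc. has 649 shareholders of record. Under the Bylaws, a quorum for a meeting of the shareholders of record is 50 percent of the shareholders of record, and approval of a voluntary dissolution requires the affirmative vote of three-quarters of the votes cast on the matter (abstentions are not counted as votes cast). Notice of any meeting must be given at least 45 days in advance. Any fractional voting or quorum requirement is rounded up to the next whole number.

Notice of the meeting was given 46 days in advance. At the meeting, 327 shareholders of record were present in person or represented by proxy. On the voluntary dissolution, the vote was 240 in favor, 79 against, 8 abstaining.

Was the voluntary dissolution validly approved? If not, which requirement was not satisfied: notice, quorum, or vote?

Notice: 46 days given; 45 required. Satisfied.
Quorum: 50% of 649 = 324.50, rounded up to 325; 327 present. Satisfied.
Vote: requires three-fourths of the votes cast (327 − 8 abstaining = 319); 3/4 of 319 = 239.25, rounded up to 240, so 240 needed; 240 in favor. Satisfied.

Valid — all requirements satisfied.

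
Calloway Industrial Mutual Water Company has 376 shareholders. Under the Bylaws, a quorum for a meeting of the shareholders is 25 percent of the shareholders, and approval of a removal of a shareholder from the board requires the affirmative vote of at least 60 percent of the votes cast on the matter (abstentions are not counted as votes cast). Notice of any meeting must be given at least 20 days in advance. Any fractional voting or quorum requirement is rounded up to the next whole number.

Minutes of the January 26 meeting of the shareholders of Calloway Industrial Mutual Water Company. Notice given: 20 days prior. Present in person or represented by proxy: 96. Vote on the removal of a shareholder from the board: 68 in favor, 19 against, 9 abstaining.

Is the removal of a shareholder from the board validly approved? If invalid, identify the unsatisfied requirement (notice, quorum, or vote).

Valid — all requirements satisfied.

Notice: 20 days given; 20 required. Satisfied.
Quorum: 25% of 376 = 94; 96 present. Satisfied.
Vote: requires three-fifths of the votes cast (96 − 9 abstaining = 87); 3/5 of 87 = 52.20, rounded up to 53, so 53 needed; 68 in favor. Satisfied.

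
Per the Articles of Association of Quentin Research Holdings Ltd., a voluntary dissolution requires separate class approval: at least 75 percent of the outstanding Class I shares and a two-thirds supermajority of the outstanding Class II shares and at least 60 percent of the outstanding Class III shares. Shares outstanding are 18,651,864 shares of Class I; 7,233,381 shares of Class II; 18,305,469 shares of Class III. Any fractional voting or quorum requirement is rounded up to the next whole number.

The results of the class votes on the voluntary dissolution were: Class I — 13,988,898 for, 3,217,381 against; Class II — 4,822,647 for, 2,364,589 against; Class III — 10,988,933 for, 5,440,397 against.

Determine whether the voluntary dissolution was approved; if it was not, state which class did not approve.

Approved — every class gave the required vote.

Class I: 3/4 of 18651864 = 13988898; 13,988,898 required, 13,988,898 in favor — approved.
Class II: 2/3 of 7233381 = 4822254; 4,822,254 required, 4,822,647 in favor — approved.
Class III: 3/5 of 18305469 = 10983281.40, rounded up to 10983282; 10,983,282 required, 10,988,933 in favor — approved.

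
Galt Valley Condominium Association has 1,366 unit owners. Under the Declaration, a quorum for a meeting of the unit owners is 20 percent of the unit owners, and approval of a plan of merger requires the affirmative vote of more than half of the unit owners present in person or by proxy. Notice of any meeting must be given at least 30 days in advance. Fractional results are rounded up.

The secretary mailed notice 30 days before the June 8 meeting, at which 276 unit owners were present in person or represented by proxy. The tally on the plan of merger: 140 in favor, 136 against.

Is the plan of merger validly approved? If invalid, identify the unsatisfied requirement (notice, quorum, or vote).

Valid — all requirements satisfied.

Notice: 30 days given; 30 required. Satisfied.
Quorum: 20% of 1,366 = 273.20, rounded up to 274; 276 present. Satisfied.
Vote: requires a majority of those present (276); a majority of 276 is 139, so 139 needed; 140 in favor. Satisfied.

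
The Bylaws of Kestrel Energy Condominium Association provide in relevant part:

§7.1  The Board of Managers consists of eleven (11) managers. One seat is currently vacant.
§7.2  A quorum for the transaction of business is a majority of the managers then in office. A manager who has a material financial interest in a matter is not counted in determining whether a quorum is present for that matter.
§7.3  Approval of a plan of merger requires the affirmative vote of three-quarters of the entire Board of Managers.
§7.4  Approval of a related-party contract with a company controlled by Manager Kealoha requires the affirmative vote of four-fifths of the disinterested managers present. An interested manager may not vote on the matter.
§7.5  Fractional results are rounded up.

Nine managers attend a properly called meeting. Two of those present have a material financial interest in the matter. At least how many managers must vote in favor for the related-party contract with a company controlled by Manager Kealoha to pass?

6

The related-party contract with a company controlled by Manager Kealoha requires four-fifths of the disinterested managers present (9 − 2 = 7).
4/5 of 7 = 5.60, rounded up to 6.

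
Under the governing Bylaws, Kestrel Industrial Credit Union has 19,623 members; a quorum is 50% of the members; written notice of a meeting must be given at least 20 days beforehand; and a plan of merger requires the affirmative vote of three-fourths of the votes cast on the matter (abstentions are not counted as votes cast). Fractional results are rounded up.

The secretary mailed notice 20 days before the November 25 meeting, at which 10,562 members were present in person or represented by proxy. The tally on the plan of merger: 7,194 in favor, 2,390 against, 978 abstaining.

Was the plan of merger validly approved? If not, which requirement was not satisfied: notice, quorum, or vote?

Valid — all requirements satisfied.

Notice: 20 days given; 20 required. Satisfied.
Quorum: 50% of 19,623 = 9,811.50, rounded up to 9,812; 10,562 present. Satisfied.
Vote: requires three-fourths of the votes cast (10,562 − 978 abstaining = 9,584); 3/4 of 9584 = 7188, so 7,188 needed; 7,194 in favor. Satisfied.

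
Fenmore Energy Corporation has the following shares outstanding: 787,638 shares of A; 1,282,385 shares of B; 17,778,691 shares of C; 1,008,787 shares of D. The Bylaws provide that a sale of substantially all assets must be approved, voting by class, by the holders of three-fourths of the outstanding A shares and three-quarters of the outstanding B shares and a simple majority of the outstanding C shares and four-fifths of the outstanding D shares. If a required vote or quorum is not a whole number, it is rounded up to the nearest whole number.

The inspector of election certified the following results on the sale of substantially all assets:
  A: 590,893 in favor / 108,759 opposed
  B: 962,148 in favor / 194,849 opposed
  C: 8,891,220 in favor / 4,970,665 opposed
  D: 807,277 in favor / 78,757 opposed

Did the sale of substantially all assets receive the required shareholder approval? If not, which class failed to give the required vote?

Approved — every class gave the required vote.

A: 3/4 of 787638 = 590728.50, rounded up to 590729; 590,729 required, 590,893 in favor — approved.
B: 3/4 of 1282385 = 961788.75, rounded up to 961789; 961,789 required, 962,148 in favor — approved.
C: a majority of 17778691 is 8889346; 8,889,346 required, 8,891,220 in favor — approved.
D: 4/5 of 1008787 = 807029.60, rounded up to 807030; 807,030 required, 807,277 in favor — approved.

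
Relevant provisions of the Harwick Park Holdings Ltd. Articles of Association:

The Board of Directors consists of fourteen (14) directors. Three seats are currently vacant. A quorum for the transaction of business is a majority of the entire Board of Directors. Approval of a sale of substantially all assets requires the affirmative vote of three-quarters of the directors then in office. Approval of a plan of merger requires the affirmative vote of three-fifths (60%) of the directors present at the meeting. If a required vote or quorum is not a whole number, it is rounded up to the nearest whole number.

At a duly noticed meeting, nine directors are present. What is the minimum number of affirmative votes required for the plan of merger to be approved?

6

The plan of merger requires three-fifths of the directors present (9).
3/5 of 9 = 5.40, rounded up to 6.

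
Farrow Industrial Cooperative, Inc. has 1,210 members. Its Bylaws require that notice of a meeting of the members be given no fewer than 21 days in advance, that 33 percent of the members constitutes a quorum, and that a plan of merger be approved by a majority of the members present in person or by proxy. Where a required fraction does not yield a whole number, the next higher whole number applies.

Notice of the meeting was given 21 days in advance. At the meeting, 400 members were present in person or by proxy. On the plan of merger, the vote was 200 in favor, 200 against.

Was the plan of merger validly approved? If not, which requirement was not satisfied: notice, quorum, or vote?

Notice: 21 days given; 21 required. Satisfied.
Quorum: 33% of 1,210 = 399.30, rounded up to 400; 400 present. Satisfied.
Vote: requires a majority of those present (400); a majority of 400 is 201, so 201 needed; 200 in favor. Not satisfied.

Invalid — vote requirement not satisfied.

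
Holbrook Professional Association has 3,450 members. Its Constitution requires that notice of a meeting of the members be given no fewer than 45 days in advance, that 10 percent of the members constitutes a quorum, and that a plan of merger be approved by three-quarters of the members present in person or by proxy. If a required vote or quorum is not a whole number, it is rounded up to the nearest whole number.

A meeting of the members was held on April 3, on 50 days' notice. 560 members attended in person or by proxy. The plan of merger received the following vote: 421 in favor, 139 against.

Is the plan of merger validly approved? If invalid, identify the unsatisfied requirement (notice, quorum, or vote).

Valid — all requirements satisfied.

Notice: 50 days given; 45 required. Satisfied.
Quorum: 10% of 3,450 = 345; 560 present. Satisfied.
Vote: requires three-fourths of those present (560); 3/4 of 560 = 420, so 420 needed; 421 in favor. Satisfied.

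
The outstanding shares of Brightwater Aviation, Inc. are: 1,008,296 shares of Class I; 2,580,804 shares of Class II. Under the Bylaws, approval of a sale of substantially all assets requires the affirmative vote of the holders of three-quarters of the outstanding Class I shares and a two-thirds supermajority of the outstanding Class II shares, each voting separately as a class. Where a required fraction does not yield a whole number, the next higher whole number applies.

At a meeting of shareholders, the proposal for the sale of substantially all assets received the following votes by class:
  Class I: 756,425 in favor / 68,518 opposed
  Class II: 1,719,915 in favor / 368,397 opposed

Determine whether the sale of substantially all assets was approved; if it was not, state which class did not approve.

Not approved — the Class II shares did not give the required vote.

Class I: 3/4 of 1008296 = 756222; 756,222 required, 756,425 in favor — approved.
Class II: 2/3 of 2580804 = 1720536; 1,720,536 required, 1,719,915 in favor — not approved.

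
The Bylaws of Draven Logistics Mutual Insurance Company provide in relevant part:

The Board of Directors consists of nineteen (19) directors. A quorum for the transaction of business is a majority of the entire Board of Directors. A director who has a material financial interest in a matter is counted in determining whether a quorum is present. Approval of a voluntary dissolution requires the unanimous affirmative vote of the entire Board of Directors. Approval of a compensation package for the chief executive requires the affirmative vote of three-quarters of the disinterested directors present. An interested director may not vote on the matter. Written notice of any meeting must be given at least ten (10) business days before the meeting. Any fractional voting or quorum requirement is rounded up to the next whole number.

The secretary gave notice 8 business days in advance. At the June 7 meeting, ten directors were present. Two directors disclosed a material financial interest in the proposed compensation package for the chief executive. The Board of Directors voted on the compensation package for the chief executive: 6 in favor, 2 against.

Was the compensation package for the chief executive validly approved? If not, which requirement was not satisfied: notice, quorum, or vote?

Invalid — notice requirement not satisfied.

Notice: 8 business days given; 10 required (8 < 10). Not satisfied.
Quorum: 10 present (interested directors count toward quorum); quorum is 10. Satisfied.
Vote: the compensation package for the chief executive requires three-fourths of the disinterested directors present (10 − 2 = 8). 3/4 of 8 = 6, so 6 affirmative votes are needed; 6 voted in favor. Satisfied.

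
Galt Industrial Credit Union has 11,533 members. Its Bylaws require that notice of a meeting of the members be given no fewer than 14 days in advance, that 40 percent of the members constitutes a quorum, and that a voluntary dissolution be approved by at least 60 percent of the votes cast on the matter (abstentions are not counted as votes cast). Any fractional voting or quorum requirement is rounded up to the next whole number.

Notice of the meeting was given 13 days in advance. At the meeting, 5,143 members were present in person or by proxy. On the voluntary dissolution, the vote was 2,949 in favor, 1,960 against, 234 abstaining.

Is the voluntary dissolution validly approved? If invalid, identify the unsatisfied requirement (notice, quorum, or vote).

Notice: 13 days given; 14 required. Not satisfied.
Quorum: 40% of 11,533 = 4,613.20, rounded up to 4,614; 5,143 present. Satisfied.
Vote: requires three-fifths of the votes cast (5,143 − 234 abstaining = 4,909); 3/5 of 4909 = 2945.40, rounded up to 2946, so 2,946 needed; 2,949 in favor. Satisfied.

Invalid — notice requirement not satisfied.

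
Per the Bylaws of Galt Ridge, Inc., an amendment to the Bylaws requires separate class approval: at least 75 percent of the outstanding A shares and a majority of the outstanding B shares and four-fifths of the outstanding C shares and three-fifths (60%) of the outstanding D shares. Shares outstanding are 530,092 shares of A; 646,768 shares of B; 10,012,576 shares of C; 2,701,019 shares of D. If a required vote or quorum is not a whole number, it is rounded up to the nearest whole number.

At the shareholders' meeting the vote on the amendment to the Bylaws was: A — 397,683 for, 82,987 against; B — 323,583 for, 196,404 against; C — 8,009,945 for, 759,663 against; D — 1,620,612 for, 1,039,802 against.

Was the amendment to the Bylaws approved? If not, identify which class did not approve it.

Not approved — the C shares did not give the required vote.

A: 3/4 of 530092 = 397569; 397,569 required, 397,683 in favor — approved.
B: a majority of 646768 is 323385; 323,385 required, 323,583 in favor — approved.
C: 4/5 of 10012576 = 8010060.80, rounded up to 8010061; 8,010,061 required, 8,009,945 in favor — not approved.
D: 3/5 of 2701019 = 1620611.40, rounded up to 1620612; 1,620,612 required, 1,620,612 in favor — approved.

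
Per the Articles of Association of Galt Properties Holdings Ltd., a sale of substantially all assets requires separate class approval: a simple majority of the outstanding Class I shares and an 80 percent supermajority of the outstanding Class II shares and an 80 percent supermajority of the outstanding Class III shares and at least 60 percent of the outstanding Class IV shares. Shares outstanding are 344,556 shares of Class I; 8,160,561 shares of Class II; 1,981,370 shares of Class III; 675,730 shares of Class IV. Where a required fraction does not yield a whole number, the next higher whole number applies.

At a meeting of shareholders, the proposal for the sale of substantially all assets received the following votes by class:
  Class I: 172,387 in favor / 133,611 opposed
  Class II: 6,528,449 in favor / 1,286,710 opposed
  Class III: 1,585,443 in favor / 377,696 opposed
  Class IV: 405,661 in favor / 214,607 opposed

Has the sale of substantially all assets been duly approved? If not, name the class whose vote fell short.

Class I: a majority of 344556 is 172279; 172,279 required, 172,387 in favor — approved.
Class II: 4/5 of 8160561 = 6528448.80, rounded up to 6528449; 6,528,449 required, 6,528,449 in favor — approved.
Class III: 4/5 of 1981370 = 1585096; 1,585,096 required, 1,585,443 in favor — approved.
Class IV: 3/5 of 675730 = 405438; 405,438 required, 405,661 in favor — approved.

Approved — every class gave the required vote.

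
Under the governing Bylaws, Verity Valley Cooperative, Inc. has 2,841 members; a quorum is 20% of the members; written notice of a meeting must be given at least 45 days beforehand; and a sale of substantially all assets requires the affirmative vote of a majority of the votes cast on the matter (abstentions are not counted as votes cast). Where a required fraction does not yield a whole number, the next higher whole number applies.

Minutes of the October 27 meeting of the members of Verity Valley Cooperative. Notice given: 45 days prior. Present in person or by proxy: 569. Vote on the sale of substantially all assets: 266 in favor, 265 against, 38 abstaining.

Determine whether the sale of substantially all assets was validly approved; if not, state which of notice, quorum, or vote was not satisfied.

Valid — all requirements satisfied.

Notice: 45 days given; 45 required. Satisfied.
Quorum: 20% of 2,841 = 568.20, rounded up to 569; 569 present. Satisfied.
Vote: requires a majority of the votes cast (569 − 38 abstaining = 531); a majority of 531 is 266, so 266 needed; 266 in favor. Satisfied.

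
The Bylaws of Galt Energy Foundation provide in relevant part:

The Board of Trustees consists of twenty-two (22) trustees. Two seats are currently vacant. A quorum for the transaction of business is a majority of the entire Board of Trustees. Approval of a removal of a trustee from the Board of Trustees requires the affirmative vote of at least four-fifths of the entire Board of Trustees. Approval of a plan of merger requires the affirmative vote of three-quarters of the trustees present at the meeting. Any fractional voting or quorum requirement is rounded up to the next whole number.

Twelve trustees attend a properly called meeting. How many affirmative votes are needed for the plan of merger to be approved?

9

The plan of merger requires three-fourths of the trustees present (12).
3/4 of 12 = 9.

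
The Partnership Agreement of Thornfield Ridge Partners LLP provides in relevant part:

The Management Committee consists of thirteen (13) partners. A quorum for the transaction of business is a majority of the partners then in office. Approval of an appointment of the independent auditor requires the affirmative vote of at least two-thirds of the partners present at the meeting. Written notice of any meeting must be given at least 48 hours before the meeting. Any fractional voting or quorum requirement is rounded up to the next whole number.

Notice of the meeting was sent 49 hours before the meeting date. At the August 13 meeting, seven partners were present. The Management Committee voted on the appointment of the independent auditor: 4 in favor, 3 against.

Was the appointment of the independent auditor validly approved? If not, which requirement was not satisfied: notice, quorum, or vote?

Notice: 49 hours given; 48 required (49 ≥ 48). Satisfied.
Quorum: 7 present; quorum is 7. Satisfied.
Vote: the appointment of the independent auditor requires two-thirds of the partners present (7). 2/3 of 7 = 4.67, rounded up to 5, so 5 affirmative votes are needed; 4 voted in favor. Not satisfied.

Invalid — vote requirement not satisfied.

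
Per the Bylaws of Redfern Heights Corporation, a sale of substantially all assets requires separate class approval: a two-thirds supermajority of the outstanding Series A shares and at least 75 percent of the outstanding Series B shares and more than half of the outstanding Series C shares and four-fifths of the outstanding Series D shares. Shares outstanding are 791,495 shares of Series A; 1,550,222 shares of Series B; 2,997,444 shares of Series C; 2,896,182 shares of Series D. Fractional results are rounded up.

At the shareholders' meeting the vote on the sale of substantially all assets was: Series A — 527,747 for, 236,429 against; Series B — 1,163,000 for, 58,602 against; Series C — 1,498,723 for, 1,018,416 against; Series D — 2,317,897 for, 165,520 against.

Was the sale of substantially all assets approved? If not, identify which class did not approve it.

Approved — every class gave the required vote.

Series A: 2/3 of 791495 = 527663.33, rounded up to 527664; 527,664 required, 527,747 in favor — approved.
Series B: 3/4 of 1550222 = 1162666.50, rounded up to 1162667; 1,162,667 required, 1,163,000 in favor — approved.
Series C: a majority of 2997444 is 1498723; 1,498,723 required, 1,498,723 in favor — approved.
Series D: 4/5 of 2896182 = 2316945.60, rounded up to 2316946; 2,316,946 required, 2,317,897 in favor — approved.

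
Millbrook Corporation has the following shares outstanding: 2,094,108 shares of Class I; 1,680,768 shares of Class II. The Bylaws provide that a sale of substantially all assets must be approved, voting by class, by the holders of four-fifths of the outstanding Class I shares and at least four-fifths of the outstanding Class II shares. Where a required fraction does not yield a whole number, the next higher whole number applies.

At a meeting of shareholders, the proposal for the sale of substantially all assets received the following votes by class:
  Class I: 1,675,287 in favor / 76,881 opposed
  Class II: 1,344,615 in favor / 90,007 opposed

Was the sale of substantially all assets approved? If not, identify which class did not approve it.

Approved — every class gave the required vote.

Class I: 4/5 of 2094108 = 1675286.40, rounded up to 1675287; 1,675,287 required, 1,675,287 in favor — approved.
Class II: 4/5 of 1680768 = 1344614.40, rounded up to 1344615; 1,344,615 required, 1,344,615 in favor — approved.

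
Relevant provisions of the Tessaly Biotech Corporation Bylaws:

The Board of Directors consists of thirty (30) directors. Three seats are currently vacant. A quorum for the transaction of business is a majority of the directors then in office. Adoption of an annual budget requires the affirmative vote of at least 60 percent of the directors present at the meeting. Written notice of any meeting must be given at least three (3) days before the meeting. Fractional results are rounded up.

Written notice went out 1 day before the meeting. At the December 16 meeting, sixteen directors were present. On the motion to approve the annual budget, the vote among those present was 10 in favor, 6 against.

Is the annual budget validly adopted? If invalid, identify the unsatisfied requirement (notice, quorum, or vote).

Notice: 1 day given; 3 required (1 < 3). Not satisfied.
Quorum: 16 present; quorum is 14. Satisfied.
Vote: the annual budget requires three-fifths of the directors present (16). 3/5 of 16 = 9.60, rounded up to 10, so 10 affirmative votes are needed; 10 voted in favor. Satisfied.

Invalid — notice requirement not satisfied.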